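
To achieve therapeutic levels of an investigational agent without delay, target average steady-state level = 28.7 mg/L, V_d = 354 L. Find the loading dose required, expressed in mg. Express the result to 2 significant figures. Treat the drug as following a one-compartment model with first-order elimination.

LD = Css × Vd = 28.7 × 354 = 10160 mg

10000 mg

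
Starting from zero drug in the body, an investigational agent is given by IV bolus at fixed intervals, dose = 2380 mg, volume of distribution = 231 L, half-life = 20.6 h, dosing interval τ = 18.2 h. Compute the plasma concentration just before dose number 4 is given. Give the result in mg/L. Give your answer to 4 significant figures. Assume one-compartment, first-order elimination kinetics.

10.25 mg/L

C₀ per dose = Dose / Vd = 2380 / 231 = 10.30 mg/L
k = ln2 / t½ = 0.693147 / 20.6 = 0.03365 h⁻¹
Fraction remaining after one interval: r = e^(−kτ) = e^(−0.03365 × 18.2) = 0.5420
Before dose 4, 3 doses have been given (aged 1τ, 2τ, 3τ).
C_trough = C₀ × (r + r² + … + r^3) = C₀ × r(1−r^3)/(1−r)
        = 10.30 × 0.5420 × (1 − 0.1592) / (1 − 0.5420) = 10.25 mg/L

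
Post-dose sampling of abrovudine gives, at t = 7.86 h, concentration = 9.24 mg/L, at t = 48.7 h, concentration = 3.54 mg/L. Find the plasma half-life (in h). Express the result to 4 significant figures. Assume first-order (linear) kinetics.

29.51 h

k = ln(C₁/C₂) / (t₂ − t₁) = ln(9.24/3.54) / (48.7 − 7.86)
  = 0.9594 / 40.84 = 0.02349 h⁻¹
t½ = ln2 / k = 0.693147 / 0.02349 = 29.51 h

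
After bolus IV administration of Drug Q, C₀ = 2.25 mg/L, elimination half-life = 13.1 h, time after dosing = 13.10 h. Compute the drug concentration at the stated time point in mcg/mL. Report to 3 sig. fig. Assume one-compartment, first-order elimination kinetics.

1.13 mcg/mL

k = ln2 / t½ = 0.693147 / 13.1 = 0.05291 h⁻¹
t / t½ = 13.10 / 13.1 = 1 half-lives
C = C₀ × (1/2)^1 = 2.250 × 0.5000 = 1.125 mg/L
(1.125 mg/L = 1.125 mcg/mL)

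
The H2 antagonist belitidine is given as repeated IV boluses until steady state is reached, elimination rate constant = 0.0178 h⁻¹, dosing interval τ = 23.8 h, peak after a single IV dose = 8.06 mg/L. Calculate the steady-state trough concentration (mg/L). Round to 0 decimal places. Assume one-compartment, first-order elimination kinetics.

e^(−kτ) = e^(−0.01780 × 23.8) = 0.6547
Accumulation ratio R = 1 / (1 − e^(−kτ)) = 1 / (1 − 0.6547) = 2.896
Steady-state trough = C₀ × R × e^(−kτ) = 8.06 × 2.896 × 0.6547 = 15.28 mg/L

15 mg/L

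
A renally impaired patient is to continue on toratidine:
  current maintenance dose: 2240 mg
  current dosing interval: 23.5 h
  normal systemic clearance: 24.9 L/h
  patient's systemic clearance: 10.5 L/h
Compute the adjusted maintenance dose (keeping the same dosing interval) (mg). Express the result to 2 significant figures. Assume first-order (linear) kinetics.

To keep the same average steady-state level, dosing rate must scale with clearance.
CL ratio = 10.5 / 24.9 = 0.4217
New dose (same interval) = 2240 × 0.4217 = 944.6 mg

940 mg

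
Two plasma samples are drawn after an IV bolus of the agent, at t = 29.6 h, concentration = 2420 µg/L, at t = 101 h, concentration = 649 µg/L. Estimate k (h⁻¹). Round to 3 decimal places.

0.018 h⁻¹

k = ln(C₁/C₂) / (t₂ − t₁) = ln(2420/649) / (101 − 29.6)
  = 1.316 / 71.40 = 0.01843 h⁻¹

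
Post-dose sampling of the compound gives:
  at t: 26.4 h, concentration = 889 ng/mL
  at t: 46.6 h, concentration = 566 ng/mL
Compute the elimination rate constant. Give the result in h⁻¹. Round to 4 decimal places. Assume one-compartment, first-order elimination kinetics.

k = ln(C₁/C₂) / (t₂ − t₁) = ln(889/566) / (46.6 − 26.4)
  = 0.4515 / 20.20 = 0.02235 h⁻¹

0.0224 h⁻¹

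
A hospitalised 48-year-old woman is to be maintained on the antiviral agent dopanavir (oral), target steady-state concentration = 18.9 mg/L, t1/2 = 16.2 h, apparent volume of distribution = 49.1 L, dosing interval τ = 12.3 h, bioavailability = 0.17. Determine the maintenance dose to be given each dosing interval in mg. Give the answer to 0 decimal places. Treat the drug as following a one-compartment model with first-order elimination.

k = ln2 / t½ = 0.693147 / 16.2 = 0.04279 h⁻¹
CL = k × Vd = 0.04279 × 49.1 = 2.101 L/h
At steady state, F × (Dose/τ) = Css × CL.
Dose = Css × CL × τ / F = 18.9 × 2.101 × 12.3 / 0.17 = 2873 mg

2873 mg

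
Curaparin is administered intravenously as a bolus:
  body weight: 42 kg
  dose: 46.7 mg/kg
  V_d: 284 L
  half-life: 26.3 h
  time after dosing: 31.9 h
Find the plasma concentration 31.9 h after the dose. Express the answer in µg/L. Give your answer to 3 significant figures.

Total dose = 46.7 × 42 = 1961 mg
C₀ = Dose / Vd = 1961 / 284 = 6.905 mg/L
k = ln2 / t½ = 0.693147 / 26.3 = 0.02636 h⁻¹
C = C₀ · e^(−k·t) = 6.905 × e^(−0.02636 × 31.9)
  = 6.905 × 0.4313 = 2.978 mg/L
Convert: 2.978 mg/L × 1000 = 2978 µg/L

2980 µg/L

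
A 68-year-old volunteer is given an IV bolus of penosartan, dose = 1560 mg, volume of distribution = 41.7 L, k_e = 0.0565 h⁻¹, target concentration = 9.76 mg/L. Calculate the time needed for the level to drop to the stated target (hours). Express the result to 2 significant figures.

C₀ = Dose / Vd = 1560 / 41.7 = 37.41 mg/L
t = ln(C₀ / C) / k = ln(37.41 / 9.76) / 0.05650
  = ln(3.833) / 0.05650 = 1.344 / 0.05650 = 23.79 h

24 h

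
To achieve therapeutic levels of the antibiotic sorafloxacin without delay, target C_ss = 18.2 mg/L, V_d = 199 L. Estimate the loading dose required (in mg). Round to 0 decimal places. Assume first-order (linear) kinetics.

LD = Css × Vd = 18.2 × 199 = 3622 mg

3622 mg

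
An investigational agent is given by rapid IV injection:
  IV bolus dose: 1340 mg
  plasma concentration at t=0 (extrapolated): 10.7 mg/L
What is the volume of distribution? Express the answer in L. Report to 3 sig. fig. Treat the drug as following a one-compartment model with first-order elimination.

Vd = Dose / C₀ = 1340 / 10.7 = 125.2 L

125 L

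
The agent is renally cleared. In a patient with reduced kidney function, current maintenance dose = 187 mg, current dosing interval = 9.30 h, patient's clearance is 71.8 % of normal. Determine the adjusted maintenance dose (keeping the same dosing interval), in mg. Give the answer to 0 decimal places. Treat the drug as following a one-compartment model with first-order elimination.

To keep the same average steady-state level, dosing rate must scale with clearance.
CL ratio = 71.8 / 100 = 0.7180
New dose (same interval) = 187 × 0.7180 = 134.3 mg

134 mg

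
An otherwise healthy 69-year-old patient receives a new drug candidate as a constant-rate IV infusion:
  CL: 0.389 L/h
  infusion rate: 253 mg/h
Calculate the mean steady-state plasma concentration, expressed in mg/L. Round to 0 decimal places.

At steady state Css = R₀ / CL = 253 / 0.3890 = 650.4 mg/L

650 mg/L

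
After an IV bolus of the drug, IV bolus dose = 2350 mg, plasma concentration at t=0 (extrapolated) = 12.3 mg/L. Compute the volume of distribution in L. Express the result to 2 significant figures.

Vd = Dose / C₀ = 2350 / 12.3 = 191.1 L

190 L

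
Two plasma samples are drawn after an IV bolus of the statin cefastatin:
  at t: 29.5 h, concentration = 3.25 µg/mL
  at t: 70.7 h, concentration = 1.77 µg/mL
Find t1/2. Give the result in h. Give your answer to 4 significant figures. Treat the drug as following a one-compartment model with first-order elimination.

46.99 h

k = ln(C₁/C₂) / (t₂ − t₁) = ln(3.25/1.77) / (70.7 − 29.5)
  = 0.6077 / 41.20 = 0.01475 h⁻¹
t½ = ln2 / k = 0.693147 / 0.01475 = 46.99 h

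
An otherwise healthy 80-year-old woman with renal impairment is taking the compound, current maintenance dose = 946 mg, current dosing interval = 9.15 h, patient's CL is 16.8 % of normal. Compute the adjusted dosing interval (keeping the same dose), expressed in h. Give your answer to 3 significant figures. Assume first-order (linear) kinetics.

To keep the same average steady-state level, dosing rate must scale with clearance.
CL ratio = 16.8 / 100 = 0.1680
New interval (same dose) = 9.15 / 0.1680 = 54.46 h

54.5 h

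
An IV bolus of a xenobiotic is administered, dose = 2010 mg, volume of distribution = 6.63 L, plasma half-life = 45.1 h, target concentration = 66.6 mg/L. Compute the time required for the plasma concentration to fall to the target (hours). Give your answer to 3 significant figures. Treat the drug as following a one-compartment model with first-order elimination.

98.6 h

C₀ = Dose / Vd = 2010 / 6.63 = 303.2 mg/L
k = ln2 / t½ = 0.693147 / 45.1 = 0.01537 h⁻¹
t = ln(C₀ / C) / k = ln(303.2 / 66.6) / 0.01537
  = ln(4.553) / 0.01537 = 1.516 / 0.01537 = 98.63 h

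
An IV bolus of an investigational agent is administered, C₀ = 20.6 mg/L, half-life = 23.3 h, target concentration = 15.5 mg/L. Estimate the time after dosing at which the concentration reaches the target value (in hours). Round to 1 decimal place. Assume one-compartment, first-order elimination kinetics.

k = ln2 / t½ = 0.693147 / 23.3 = 0.02975 h⁻¹
t = ln(C₀ / C) / k = ln(20.60 / 15.5) / 0.02975
  = ln(1.329) / 0.02975 = 0.2844 / 0.02975 = 9.560 h

9.6 h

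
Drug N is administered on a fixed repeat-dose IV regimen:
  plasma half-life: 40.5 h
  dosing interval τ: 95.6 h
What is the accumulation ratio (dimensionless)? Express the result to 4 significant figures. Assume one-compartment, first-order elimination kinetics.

1.242

k = ln2 / t½ = 0.693147 / 40.5 = 0.01711 h⁻¹
e^(−kτ) = e^(−0.01711 × 95.6) = 0.1948
Accumulation ratio R = 1 / (1 − e^(−kτ)) = 1 / (1 − 0.1948) = 1.242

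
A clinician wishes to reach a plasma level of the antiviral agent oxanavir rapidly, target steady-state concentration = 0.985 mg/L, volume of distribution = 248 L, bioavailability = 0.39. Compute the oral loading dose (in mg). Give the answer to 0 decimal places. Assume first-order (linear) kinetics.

LD = Css × Vd / F = 0.985 × 248 / 0.39 = 626.4 mg

626 mg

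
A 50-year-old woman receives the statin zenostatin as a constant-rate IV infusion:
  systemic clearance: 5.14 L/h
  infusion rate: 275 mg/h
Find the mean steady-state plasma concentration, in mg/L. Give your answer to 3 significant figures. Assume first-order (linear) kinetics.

53.5 mg/L

At steady state Css = R₀ / CL = 275 / 5.140 = 53.50 mg/L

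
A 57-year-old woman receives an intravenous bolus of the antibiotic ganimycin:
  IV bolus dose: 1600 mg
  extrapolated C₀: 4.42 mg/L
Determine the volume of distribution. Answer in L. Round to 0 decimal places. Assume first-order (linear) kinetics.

Vd = Dose / C₀ = 1600 / 4.42 = 362.0 L

362 L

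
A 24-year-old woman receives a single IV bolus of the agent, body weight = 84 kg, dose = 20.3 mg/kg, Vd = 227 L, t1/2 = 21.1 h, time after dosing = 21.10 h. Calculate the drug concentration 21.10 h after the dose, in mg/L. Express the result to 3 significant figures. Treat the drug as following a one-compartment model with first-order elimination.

Total dose = 20.3 × 84 = 1705 mg
C₀ = Dose / Vd = 1705 / 227 = 7.511 mg/L
k = ln2 / t½ = 0.693147 / 21.1 = 0.03285 h⁻¹
t / t½ = 21.10 / 21.1 = 1 half-lives
C = C₀ × (1/2)^1 = 7.511 × 0.5000 = 3.756 mg/L

3.76 mg/L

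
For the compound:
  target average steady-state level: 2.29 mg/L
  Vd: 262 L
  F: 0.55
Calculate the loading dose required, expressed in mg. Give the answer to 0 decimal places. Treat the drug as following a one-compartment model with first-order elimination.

1091 mg

LD = Css × Vd / F = 2.29 × 262 / 0.55 = 1091 mg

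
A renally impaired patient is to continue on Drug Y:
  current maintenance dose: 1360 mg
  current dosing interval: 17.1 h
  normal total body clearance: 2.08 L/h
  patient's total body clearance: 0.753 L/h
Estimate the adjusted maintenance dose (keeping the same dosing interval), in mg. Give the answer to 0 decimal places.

492 mg

To keep the same average steady-state level, dosing rate must scale with clearance.
CL ratio = 0.753 / 2.08 = 0.3620
New dose (same interval) = 1360 × 0.3620 = 492.3 mg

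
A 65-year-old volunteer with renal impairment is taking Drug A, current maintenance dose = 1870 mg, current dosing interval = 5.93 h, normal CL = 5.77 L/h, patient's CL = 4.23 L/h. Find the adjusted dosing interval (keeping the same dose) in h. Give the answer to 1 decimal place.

To keep the same average steady-state level, dosing rate must scale with clearance.
CL ratio = 4.23 / 5.77 = 0.7331
New interval (same dose) = 5.93 / 0.7331 = 8.089 h

8.1 h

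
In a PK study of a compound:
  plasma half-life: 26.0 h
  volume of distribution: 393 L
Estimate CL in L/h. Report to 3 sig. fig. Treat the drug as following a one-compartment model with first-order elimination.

10.5 L/h

k = ln2 / t½ = 0.693147 / 26.0 = 0.02666 h⁻¹
CL = k × Vd = 0.02666 × 393 = 10.48 L/h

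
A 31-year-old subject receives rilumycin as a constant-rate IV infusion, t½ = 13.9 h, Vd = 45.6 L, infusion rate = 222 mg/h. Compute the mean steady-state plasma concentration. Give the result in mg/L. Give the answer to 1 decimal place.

k = ln2 / t½ = 0.693147 / 13.9 = 0.04987 h⁻¹
CL = k × Vd = 0.04987 × 45.6 = 2.274 L/h
At steady state Css = R₀ / CL = 222 / 2.274 = 97.63 mg/L

97.6 mg/L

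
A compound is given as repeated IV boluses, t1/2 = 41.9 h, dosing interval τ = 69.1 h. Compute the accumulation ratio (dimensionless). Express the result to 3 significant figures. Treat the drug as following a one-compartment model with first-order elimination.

1.47

k = ln2 / t½ = 0.693147 / 41.9 = 0.01654 h⁻¹
e^(−kτ) = e^(−0.01654 × 69.1) = 0.3189
Accumulation ratio R = 1 / (1 − e^(−kτ)) = 1 / (1 − 0.3189) = 1.468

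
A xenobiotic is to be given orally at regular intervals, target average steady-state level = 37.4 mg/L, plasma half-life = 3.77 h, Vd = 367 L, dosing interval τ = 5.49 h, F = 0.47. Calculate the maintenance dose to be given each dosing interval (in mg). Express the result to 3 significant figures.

k = ln2 / t½ = 0.693147 / 3.77 = 0.1839 h⁻¹
CL = k × Vd = 0.1839 × 367 = 67.49 L/h
At steady state, F × (Dose/τ) = Css × CL.
Dose = Css × CL × τ / F = 37.4 × 67.49 × 5.49 / 0.47 = 29480 mg

29500 mg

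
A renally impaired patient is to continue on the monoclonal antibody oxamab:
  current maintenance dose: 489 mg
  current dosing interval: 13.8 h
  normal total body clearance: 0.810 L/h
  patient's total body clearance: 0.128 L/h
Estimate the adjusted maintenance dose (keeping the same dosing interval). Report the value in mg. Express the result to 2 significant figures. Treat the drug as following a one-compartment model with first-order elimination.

To keep the same average steady-state level, dosing rate must scale with clearance.
CL ratio = 0.128 / 0.810 = 0.1580
New dose (same interval) = 489 × 0.1580 = 77.26 mg

77 mg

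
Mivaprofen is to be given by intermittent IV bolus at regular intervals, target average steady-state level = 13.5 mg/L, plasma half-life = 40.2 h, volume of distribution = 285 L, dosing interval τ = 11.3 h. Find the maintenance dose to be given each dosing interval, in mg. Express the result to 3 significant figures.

750 mg

k = ln2 / t½ = 0.693147 / 40.2 = 0.01724 h⁻¹
CL = k × Vd = 0.01724 × 285 = 4.913 L/h
At steady state, Dose/τ = Css × CL.
Dose = Css × CL × τ = 13.5 × 4.913 × 11.3 = 749.5 mg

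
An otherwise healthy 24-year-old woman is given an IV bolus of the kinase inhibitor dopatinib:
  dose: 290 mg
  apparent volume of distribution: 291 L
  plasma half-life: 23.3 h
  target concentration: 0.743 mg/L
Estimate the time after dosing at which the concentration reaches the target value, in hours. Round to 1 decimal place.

9.9 h

C₀ = Dose / Vd = 290.0 / 291 = 0.9966 mg/L
k = ln2 / t½ = 0.693147 / 23.3 = 0.02975 h⁻¹
t = ln(C₀ / C) / k = ln(0.9966 / 0.743) / 0.02975
  = ln(1.341) / 0.02975 = 0.2934 / 0.02975 = 9.862 h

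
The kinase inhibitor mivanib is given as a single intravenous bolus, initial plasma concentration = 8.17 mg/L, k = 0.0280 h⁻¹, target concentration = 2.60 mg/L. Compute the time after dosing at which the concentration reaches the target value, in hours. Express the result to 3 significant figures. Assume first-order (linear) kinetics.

40.9 h

t = ln(C₀ / C) / k = ln(8.170 / 2.60) / 0.02800
  = ln(3.142) / 0.02800 = 1.145 / 0.02800 = 40.89 h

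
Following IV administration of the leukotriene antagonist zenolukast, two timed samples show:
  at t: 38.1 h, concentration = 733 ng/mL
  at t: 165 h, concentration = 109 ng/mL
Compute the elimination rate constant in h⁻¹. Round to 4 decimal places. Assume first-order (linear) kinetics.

k = ln(C₁/C₂) / (t₂ − t₁) = ln(733/109) / (165 − 38.1)
  = 1.906 / 126.9 = 0.01502 h⁻¹

0.0150 h⁻¹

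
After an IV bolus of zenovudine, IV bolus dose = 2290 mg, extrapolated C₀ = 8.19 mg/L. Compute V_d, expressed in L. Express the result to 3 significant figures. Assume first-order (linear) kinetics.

Vd = Dose / C₀ = 2290 / 8.19 = 279.6 L

280 L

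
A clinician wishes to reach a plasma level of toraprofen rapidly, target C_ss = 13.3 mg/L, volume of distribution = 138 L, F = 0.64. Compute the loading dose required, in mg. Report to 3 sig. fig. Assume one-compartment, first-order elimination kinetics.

LD = Css × Vd / F = 13.3 × 138 / 0.64 = 2868 mg

2870 mg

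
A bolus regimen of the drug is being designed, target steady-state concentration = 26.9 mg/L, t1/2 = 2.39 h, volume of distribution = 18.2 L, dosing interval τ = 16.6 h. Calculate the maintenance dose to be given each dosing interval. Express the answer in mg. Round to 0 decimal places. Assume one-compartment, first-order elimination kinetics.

2357 mg

k = ln2 / t½ = 0.693147 / 2.39 = 0.2900 h⁻¹
CL = k × Vd = 0.2900 × 18.2 = 5.278 L/h
At steady state, Dose/τ = Css × CL.
Dose = Css × CL × τ = 26.9 × 5.278 × 16.6 = 2357 mg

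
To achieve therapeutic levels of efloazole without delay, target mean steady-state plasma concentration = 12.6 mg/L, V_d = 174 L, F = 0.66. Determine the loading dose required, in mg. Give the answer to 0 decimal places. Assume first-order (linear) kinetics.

LD = Css × Vd / F = 12.6 × 174 / 0.66 = 3322 mg

3322 mg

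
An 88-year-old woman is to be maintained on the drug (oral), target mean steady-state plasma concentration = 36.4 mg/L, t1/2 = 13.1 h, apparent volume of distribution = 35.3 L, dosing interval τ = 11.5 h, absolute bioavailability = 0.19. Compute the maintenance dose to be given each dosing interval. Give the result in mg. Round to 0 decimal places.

4115 mg

k = ln2 / t½ = 0.693147 / 13.1 = 0.05291 h⁻¹
CL = k × Vd = 0.05291 × 35.3 = 1.868 L/h
At steady state, F × (Dose/τ) = Css × CL.
Dose = Css × CL × τ / F = 36.4 × 1.868 × 11.5 / 0.19 = 4115 mg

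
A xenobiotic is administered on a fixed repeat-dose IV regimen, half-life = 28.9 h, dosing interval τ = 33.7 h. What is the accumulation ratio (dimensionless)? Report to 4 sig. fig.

k = ln2 / t½ = 0.693147 / 28.9 = 0.02398 h⁻¹
e^(−kτ) = e^(−0.02398 × 33.7) = 0.4457
Accumulation ratio R = 1 / (1 − e^(−kτ)) = 1 / (1 − 0.4457) = 1.804

1.804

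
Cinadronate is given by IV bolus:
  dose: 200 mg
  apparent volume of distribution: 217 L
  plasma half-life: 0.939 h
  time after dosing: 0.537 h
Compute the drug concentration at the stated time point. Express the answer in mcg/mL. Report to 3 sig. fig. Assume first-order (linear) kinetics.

0.620 mcg/mL

C₀ = Dose / Vd = 200.0 / 217 = 0.9217 mg/L
k = ln2 / t½ = 0.693147 / 0.939 = 0.7382 h⁻¹
C = C₀ · e^(−k·t) = 0.9217 × e^(−0.7382 × 0.537)
  = 0.9217 × 0.6727 = 0.6200 mg/L
(0.6200 mg/L = 0.6200 mcg/mL)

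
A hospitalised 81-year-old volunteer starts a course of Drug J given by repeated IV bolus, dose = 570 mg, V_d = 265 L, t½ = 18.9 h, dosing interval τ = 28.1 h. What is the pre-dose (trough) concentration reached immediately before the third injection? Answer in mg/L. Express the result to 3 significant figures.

C₀ per dose = Dose / Vd = 570 / 265 = 2.151 mg/L
k = ln2 / t½ = 0.693147 / 18.9 = 0.03667 h⁻¹
Fraction remaining after one interval: r = e^(−kτ) = e^(−0.03667 × 28.1) = 0.3569
Before dose 3, 2 doses have been given (aged 1τ, 2τ).
C_trough = C₀ × (r + r²) = 2.151 × (0.3569 + 0.1274) = 1.042 mg/L

1.04 mg/L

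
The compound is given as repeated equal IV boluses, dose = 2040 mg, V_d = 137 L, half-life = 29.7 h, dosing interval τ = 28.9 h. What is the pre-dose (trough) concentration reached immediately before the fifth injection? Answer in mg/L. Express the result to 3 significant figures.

14.4 mg/L

C₀ per dose = Dose / Vd = 2040 / 137 = 14.89 mg/L
k = ln2 / t½ = 0.693147 / 29.7 = 0.02334 h⁻¹
Fraction remaining after one interval: r = e^(−kτ) = e^(−0.02334 × 28.9) = 0.5094
Before dose 5, 4 doses have been given (aged 1τ, 2τ, 3τ, 4τ).
C_trough = C₀ × (r + r² + … + r^4) = C₀ × r(1−r^4)/(1−r)
        = 14.89 × 0.5094 × (1 − 0.06733) / (1 − 0.5094) = 14.42 mg/L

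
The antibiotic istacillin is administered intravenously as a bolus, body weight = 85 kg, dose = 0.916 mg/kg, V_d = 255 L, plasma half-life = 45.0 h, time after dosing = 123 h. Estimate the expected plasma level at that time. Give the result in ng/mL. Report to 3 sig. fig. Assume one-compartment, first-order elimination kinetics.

45.9 ng/mL

Total dose = 0.916 × 85 = 77.86 mg
C₀ = Dose / Vd = 77.86 / 255 = 0.3053 mg/L
k = ln2 / t½ = 0.693147 / 45.0 = 0.01540 h⁻¹
C = C₀ · e^(−k·t) = 0.3053 × e^(−0.01540 × 123)
  = 0.3053 × 0.1504 = 0.04592 mg/L
Convert: 0.04592 mg/L × 1000 = 45.92 ng/mL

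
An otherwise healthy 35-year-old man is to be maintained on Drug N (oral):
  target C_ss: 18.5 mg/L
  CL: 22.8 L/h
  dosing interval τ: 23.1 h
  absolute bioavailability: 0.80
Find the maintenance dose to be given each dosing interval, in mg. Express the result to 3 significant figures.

12200 mg

At steady state, F × (Dose/τ) = Css × CL.
Dose = Css × CL × τ / F = 18.5 × 22.80 × 23.1 / 0.80 = 12180 mg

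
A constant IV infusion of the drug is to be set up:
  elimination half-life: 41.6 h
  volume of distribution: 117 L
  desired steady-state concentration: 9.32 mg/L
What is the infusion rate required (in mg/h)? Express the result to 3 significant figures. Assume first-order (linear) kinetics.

18.2 mg/h

k = ln2 / t½ = 0.693147 / 41.6 = 0.01666 h⁻¹
CL = k × Vd = 0.01666 × 117 = 1.949 L/h
At steady state, infusion rate R₀ = Css × CL = 9.32 × 1.949 = 18.16 mg/h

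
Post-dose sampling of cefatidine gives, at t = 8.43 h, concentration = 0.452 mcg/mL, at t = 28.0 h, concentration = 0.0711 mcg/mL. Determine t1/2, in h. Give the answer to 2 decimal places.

k = ln(C₁/C₂) / (t₂ − t₁) = ln(0.452/0.0711) / (28.0 − 8.43)
  = 1.850 / 19.57 = 0.09453 h⁻¹
t½ = ln2 / k = 0.693147 / 0.09453 = 7.333 h

7.33 h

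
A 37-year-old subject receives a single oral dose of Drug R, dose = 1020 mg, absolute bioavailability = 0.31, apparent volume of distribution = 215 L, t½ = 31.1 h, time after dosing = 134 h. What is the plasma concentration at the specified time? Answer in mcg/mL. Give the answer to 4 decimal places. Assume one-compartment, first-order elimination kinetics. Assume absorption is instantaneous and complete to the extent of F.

Amount reaching circulation = F × Dose = 0.31 × 1020 = 316.2 mg
C₀ = F·Dose / Vd = 316.2 / 215 = 1.471 mg/L
k = ln2 / t½ = 0.693147 / 31.1 = 0.02229 h⁻¹
C = C₀ · e^(−k·t) = 1.471 × e^(−0.02229 × 134)
  = 1.471 × 0.05045 = 0.07421 mg/L
(0.07421 mg/L = 0.07421 mcg/mL)

0.0742 mcg/mL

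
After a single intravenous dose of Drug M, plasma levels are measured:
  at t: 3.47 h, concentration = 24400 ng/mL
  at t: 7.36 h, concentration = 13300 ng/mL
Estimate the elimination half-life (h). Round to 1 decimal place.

4.4 h

k = ln(C₁/C₂) / (t₂ − t₁) = ln(24400/13300) / (7.36 − 3.47)
  = 0.6068 / 3.890 = 0.1560 h⁻¹
t½ = ln2 / k = 0.693147 / 0.1560 = 4.443 h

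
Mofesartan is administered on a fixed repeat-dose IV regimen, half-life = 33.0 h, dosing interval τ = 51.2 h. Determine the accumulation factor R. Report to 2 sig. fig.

k = ln2 / t½ = 0.693147 / 33.0 = 0.02100 h⁻¹
e^(−kτ) = e^(−0.02100 × 51.2) = 0.3412
Accumulation ratio R = 1 / (1 − e^(−kτ)) = 1 / (1 − 0.3412) = 1.518

1.5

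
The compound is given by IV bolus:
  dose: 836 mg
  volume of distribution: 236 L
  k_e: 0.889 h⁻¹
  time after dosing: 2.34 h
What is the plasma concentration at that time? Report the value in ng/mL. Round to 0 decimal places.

442 ng/mL

C₀ = Dose / Vd = 836.0 / 236 = 3.542 mg/L
C = C₀ · e^(−k·t) = 3.542 × e^(−0.8890 × 2.34)
  = 3.542 × 0.1249 = 0.4424 mg/L
Convert: 0.4424 mg/L × 1000 = 442.4 ng/mL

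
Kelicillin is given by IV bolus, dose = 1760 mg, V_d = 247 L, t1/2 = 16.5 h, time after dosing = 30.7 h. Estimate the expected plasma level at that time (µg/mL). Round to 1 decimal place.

2.0 µg/mL

C₀ = Dose / Vd = 1760 / 247 = 7.126 mg/L
k = ln2 / t½ = 0.693147 / 16.5 = 0.04201 h⁻¹
C = C₀ · e^(−k·t) = 7.126 × e^(−0.04201 × 30.7)
  = 7.126 × 0.2754 = 1.963 mg/L
(1.963 mg/L = 1.963 µg/mL)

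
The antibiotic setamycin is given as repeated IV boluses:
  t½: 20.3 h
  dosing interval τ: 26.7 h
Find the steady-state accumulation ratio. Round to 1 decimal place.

k = ln2 / t½ = 0.693147 / 20.3 = 0.03415 h⁻¹
e^(−kτ) = e^(−0.03415 × 26.7) = 0.4018
Accumulation ratio R = 1 / (1 − e^(−kτ)) = 1 / (1 − 0.4018) = 1.672

1.7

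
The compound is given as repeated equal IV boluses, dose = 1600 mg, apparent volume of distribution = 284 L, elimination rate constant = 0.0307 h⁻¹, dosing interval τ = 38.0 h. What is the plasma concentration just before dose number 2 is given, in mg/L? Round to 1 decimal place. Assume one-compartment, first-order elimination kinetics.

1.8 mg/L

C₀ per dose = Dose / Vd = 1600 / 284 = 5.634 mg/L
Fraction remaining after one interval: r = e^(−kτ) = e^(−0.03070 × 38.0) = 0.3114
Before dose 2, 1 dose has been given (aged 1τ).
C_trough = C₀ × r = 5.634 × 0.3114 = 1.754 mg/L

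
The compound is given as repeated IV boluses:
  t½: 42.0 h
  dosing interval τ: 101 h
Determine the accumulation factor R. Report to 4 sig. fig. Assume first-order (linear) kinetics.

1.233

k = ln2 / t½ = 0.693147 / 42.0 = 0.01650 h⁻¹
e^(−kτ) = e^(−0.01650 × 101) = 0.1889
Accumulation ratio R = 1 / (1 − e^(−kτ)) = 1 / (1 − 0.1889) = 1.233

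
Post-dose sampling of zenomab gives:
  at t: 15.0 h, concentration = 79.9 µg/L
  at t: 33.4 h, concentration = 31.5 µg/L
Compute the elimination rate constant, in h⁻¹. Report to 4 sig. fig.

k = ln(C₁/C₂) / (t₂ − t₁) = ln(79.9/31.5) / (33.4 − 15.0)
  = 0.9308 / 18.40 = 0.05059 h⁻¹

0.05059 h⁻¹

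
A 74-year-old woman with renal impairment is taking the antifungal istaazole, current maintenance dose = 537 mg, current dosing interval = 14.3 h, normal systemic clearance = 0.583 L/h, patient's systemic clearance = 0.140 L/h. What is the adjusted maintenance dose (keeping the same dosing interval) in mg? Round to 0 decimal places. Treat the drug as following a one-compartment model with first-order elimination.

To keep the same average steady-state level, dosing rate must scale with clearance.
CL ratio = 0.140 / 0.583 = 0.2401
New dose (same interval) = 537 × 0.2401 = 128.9 mg

129 mg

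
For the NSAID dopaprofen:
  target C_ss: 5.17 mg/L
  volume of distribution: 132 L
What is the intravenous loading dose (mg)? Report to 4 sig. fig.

682.4 mg

LD = Css × Vd = 5.17 × 132 = 682.4 mg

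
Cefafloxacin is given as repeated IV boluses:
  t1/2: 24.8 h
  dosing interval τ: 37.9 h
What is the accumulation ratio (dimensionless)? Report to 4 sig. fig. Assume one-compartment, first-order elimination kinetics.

k = ln2 / t½ = 0.693147 / 24.8 = 0.02795 h⁻¹
e^(−kτ) = e^(−0.02795 × 37.9) = 0.3467
Accumulation ratio R = 1 / (1 − e^(−kτ)) = 1 / (1 − 0.3467) = 1.531

1.531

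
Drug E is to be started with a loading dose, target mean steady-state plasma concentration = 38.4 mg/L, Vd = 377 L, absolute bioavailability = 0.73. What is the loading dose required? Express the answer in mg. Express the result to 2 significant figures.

LD = Css × Vd / F = 38.4 × 377 / 0.73 = 19830 mg

20000 mg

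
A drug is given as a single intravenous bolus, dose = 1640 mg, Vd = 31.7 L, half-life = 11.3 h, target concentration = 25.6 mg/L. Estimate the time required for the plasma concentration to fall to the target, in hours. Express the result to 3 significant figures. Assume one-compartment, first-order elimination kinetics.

C₀ = Dose / Vd = 1640 / 31.7 = 51.74 mg/L
k = ln2 / t½ = 0.693147 / 11.3 = 0.06134 h⁻¹
t = ln(C₀ / C) / k = ln(51.74 / 25.6) / 0.06134
  = ln(2.021) / 0.06134 = 0.7036 / 0.06134 = 11.47 h

11.5 h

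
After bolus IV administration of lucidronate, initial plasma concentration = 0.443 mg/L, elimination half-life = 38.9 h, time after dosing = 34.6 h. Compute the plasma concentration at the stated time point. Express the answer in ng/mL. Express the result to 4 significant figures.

k = ln2 / t½ = 0.693147 / 38.9 = 0.01782 h⁻¹
C = C₀ · e^(−k·t) = 0.4430 × e^(−0.01782 × 34.6)
  = 0.4430 × 0.5398 = 0.2391 mg/L
Convert: 0.2391 mg/L × 1000 = 239.1 ng/mL

239.1 ng/mL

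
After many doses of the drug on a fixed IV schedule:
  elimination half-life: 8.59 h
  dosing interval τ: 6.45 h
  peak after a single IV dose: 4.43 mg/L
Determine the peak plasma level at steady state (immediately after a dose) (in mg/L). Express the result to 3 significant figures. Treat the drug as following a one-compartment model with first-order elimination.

k = ln2 / t½ = 0.693147 / 8.59 = 0.08069 h⁻¹
e^(−kτ) = e^(−0.08069 × 6.45) = 0.5943
Accumulation ratio R = 1 / (1 − e^(−kτ)) = 1 / (1 − 0.5943) = 2.465
Steady-state peak = C₀ × R = 4.43 × 2.465 = 10.92 mg/L

10.9 mg/L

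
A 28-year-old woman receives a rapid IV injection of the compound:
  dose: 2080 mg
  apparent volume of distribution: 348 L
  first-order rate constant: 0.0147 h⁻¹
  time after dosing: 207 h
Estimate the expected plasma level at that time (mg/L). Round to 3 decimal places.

0.285 mg/L

C₀ = Dose / Vd = 2080 / 348 = 5.977 mg/L
C = C₀ · e^(−k·t) = 5.977 × e^(−0.01470 × 207)
  = 5.977 × 0.04770 = 0.2851 mg/L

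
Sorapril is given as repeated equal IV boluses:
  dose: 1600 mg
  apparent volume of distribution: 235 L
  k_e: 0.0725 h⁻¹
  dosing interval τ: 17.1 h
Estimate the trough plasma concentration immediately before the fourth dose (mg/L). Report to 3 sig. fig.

2.71 mg/L

C₀ per dose = Dose / Vd = 1600 / 235 = 6.809 mg/L
Fraction remaining after one interval: r = e^(−kτ) = e^(−0.07250 × 17.1) = 0.2895
Before dose 4, 3 doses have been given (aged 1τ, 2τ, 3τ).
C_trough = C₀ × (r + r² + … + r^3) = C₀ × r(1−r^3)/(1−r)
        = 6.809 × 0.2895 × (1 − 0.02426) / (1 − 0.2895) = 2.707 mg/L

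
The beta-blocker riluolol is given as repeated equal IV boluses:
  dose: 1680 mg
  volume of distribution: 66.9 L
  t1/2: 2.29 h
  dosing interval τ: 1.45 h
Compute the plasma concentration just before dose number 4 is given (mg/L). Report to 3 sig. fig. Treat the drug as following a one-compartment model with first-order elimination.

33.4 mg/L

C₀ per dose = Dose / Vd = 1680 / 66.9 = 25.11 mg/L
k = ln2 / t½ = 0.693147 / 2.29 = 0.3027 h⁻¹
Fraction remaining after one interval: r = e^(−kτ) = e^(−0.3027 × 1.45) = 0.6447
Before dose 4, 3 doses have been given (aged 1τ, 2τ, 3τ).
C_trough = C₀ × (r + r² + … + r^3) = C₀ × r(1−r^3)/(1−r)
        = 25.11 × 0.6447 × (1 − 0.2680) / (1 − 0.6447) = 33.35 mg/L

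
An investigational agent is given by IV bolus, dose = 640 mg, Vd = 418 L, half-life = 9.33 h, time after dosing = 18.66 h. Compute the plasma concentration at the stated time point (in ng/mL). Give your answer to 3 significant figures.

383 ng/mL

C₀ = Dose / Vd = 640.0 / 418 = 1.531 mg/L
k = ln2 / t½ = 0.693147 / 9.33 = 0.07429 h⁻¹
t / t½ = 18.66 / 9.33 = 2 half-lives
C = C₀ × (1/2)^2 = 1.531 × 0.2500 = 0.3828 mg/L
Convert: 0.3828 mg/L × 1000 = 382.8 ng/mL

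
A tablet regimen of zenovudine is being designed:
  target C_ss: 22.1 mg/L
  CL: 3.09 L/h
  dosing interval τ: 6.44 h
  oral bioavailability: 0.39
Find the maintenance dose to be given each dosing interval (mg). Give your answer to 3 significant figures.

1130 mg

At steady state, F × (Dose/τ) = Css × CL.
Dose = Css × CL × τ / F = 22.1 × 3.090 × 6.44 / 0.39 = 1128 mg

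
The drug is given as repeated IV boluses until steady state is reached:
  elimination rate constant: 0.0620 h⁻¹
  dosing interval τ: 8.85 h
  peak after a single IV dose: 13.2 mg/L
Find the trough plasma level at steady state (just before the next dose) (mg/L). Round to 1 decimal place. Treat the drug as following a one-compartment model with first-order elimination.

18.1 mg/L

e^(−kτ) = e^(−0.06200 × 8.85) = 0.5777
Accumulation ratio R = 1 / (1 − e^(−kτ)) = 1 / (1 − 0.5777) = 2.368
Steady-state trough = C₀ × R × e^(−kτ) = 13.2 × 2.368 × 0.5777 = 18.06 mg/L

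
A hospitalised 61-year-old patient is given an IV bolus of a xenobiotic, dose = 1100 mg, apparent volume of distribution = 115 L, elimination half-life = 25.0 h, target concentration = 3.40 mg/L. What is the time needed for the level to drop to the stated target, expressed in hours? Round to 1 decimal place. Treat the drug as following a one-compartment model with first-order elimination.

37.3 h

C₀ = Dose / Vd = 1100 / 115 = 9.565 mg/L
k = ln2 / t½ = 0.693147 / 25.0 = 0.02773 h⁻¹
t = ln(C₀ / C) / k = ln(9.565 / 3.40) / 0.02773
  = ln(2.813) / 0.02773 = 1.034 / 0.02773 = 37.29 h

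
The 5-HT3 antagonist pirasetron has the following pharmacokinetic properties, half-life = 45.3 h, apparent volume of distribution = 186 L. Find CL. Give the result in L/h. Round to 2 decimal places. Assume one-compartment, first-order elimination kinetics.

2.85 L/h

k = ln2 / t½ = 0.693147 / 45.3 = 0.01530 h⁻¹
CL = k × Vd = 0.01530 × 186 = 2.846 L/h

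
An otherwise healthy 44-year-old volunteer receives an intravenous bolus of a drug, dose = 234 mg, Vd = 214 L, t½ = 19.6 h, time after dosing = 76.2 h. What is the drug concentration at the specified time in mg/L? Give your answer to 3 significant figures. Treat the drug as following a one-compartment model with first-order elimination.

0.0739 mg/L

C₀ = Dose / Vd = 234.0 / 214 = 1.093 mg/L
k = ln2 / t½ = 0.693147 / 19.6 = 0.03536 h⁻¹
C = C₀ · e^(−k·t) = 1.093 × e^(−0.03536 × 76.2)
  = 1.093 × 0.06758 = 0.07386 mg/L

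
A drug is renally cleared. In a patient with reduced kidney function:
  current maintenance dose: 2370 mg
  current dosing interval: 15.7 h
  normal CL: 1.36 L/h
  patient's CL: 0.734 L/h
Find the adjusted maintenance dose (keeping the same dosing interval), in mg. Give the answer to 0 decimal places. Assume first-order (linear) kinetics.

To keep the same average steady-state level, dosing rate must scale with clearance.
CL ratio = 0.734 / 1.36 = 0.5397
New dose (same interval) = 2370 × 0.5397 = 1279 mg

1279 mg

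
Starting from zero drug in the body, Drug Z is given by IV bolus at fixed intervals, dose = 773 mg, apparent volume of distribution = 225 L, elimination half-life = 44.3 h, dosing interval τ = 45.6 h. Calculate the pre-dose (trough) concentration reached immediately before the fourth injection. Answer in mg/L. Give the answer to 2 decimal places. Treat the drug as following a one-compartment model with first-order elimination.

2.91 mg/L

C₀ per dose = Dose / Vd = 773 / 225 = 3.436 mg/L
k = ln2 / t½ = 0.693147 / 44.3 = 0.01565 h⁻¹
Fraction remaining after one interval: r = e^(−kτ) = e^(−0.01565 × 45.6) = 0.4899
Before dose 4, 3 doses have been given (aged 1τ, 2τ, 3τ).
C_trough = C₀ × (r + r² + … + r^3) = C₀ × r(1−r^3)/(1−r)
        = 3.436 × 0.4899 × (1 − 0.1176) / (1 − 0.4899) = 2.912 mg/L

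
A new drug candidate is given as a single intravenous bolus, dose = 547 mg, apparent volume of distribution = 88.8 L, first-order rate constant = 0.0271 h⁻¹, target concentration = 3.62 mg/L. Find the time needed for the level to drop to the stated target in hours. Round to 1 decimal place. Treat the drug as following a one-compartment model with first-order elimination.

19.6 h

C₀ = Dose / Vd = 547.0 / 88.8 = 6.160 mg/L
t = ln(C₀ / C) / k = ln(6.160 / 3.62) / 0.02710
  = ln(1.702) / 0.02710 = 0.5318 / 0.02710 = 19.62 h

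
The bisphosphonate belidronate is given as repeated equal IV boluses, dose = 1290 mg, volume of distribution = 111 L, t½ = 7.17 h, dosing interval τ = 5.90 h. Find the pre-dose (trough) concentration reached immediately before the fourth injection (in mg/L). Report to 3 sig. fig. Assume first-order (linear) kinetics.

C₀ per dose = Dose / Vd = 1290 / 111 = 11.62 mg/L
k = ln2 / t½ = 0.693147 / 7.17 = 0.09667 h⁻¹
Fraction remaining after one interval: r = e^(−kτ) = e^(−0.09667 × 5.90) = 0.5653
Before dose 4, 3 doses have been given (aged 1τ, 2τ, 3τ).
C_trough = C₀ × (r + r² + … + r^3) = C₀ × r(1−r^3)/(1−r)
        = 11.62 × 0.5653 × (1 − 0.1806) / (1 − 0.5653) = 12.38 mg/L

12.4 mg/L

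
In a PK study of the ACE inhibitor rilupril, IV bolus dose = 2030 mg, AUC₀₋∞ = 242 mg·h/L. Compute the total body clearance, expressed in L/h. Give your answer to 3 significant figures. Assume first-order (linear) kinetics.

CL = Dose / AUC = 2030 / 242 = 8.388 L/h

8.39 L/h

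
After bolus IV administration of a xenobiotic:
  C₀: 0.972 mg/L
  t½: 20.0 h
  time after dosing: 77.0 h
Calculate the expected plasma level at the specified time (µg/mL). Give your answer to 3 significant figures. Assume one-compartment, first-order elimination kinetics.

k = ln2 / t½ = 0.693147 / 20.0 = 0.03466 h⁻¹
C = C₀ · e^(−k·t) = 0.9720 × e^(−0.03466 × 77.0)
  = 0.9720 × 0.06933 = 0.06739 mg/L
(0.06739 mg/L = 0.06739 µg/mL)

0.0674 µg/mL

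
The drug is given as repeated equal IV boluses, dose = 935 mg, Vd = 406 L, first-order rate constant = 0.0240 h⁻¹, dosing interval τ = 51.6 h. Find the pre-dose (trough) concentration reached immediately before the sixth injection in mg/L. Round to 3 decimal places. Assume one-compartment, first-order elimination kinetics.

0.938 mg/L

C₀ per dose = Dose / Vd = 935 / 406 = 2.303 mg/L
Fraction remaining after one interval: r = e^(−kτ) = e^(−0.02400 × 51.6) = 0.2898
Before dose 6, 5 doses have been given (aged 1τ, 2τ, 3τ, 4τ, 5τ).
C_trough = C₀ × (r + r² + … + r^5) = C₀ × r(1−r^5)/(1−r)
        = 2.303 × 0.2898 × (1 − 0.002044) / (1 − 0.2898) = 0.9378 mg/L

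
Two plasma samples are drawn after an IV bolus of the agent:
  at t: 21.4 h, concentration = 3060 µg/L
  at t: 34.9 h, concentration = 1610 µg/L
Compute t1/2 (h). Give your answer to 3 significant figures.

k = ln(C₁/C₂) / (t₂ − t₁) = ln(3060/1610) / (34.9 − 21.4)
  = 0.6422 / 13.50 = 0.04757 h⁻¹
t½ = ln2 / k = 0.693147 / 0.04757 = 14.57 h

14.6 h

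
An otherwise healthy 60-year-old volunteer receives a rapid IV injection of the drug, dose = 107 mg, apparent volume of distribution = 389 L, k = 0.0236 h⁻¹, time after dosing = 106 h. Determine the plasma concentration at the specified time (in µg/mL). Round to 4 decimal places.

0.0225 µg/mL

C₀ = Dose / Vd = 107.0 / 389 = 0.2751 mg/L
C = C₀ · e^(−k·t) = 0.2751 × e^(−0.02360 × 106)
  = 0.2751 × 0.08195 = 0.02254 mg/L
(0.02254 mg/L = 0.02254 µg/mL)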